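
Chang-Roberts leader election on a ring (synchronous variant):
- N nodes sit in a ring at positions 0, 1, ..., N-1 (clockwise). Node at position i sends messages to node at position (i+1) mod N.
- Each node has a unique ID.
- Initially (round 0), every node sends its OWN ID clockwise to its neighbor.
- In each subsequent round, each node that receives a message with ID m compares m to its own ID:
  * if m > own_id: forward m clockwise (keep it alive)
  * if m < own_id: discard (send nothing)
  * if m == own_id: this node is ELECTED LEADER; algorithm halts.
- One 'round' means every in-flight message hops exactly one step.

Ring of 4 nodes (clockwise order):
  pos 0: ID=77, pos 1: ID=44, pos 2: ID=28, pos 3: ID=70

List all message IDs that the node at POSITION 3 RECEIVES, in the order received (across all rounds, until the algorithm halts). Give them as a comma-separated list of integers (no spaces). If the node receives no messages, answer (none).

Answer: 28,44,77

Derivation:
Round 1: pos1(id44) recv 77: fwd; pos2(id28) recv 44: fwd; pos3(id70) recv 28: drop; pos0(id77) recv 70: drop
Round 2: pos2(id28) recv 77: fwd; pos3(id70) recv 44: drop
Round 3: pos3(id70) recv 77: fwd
Round 4: pos0(id77) recv 77: ELECTED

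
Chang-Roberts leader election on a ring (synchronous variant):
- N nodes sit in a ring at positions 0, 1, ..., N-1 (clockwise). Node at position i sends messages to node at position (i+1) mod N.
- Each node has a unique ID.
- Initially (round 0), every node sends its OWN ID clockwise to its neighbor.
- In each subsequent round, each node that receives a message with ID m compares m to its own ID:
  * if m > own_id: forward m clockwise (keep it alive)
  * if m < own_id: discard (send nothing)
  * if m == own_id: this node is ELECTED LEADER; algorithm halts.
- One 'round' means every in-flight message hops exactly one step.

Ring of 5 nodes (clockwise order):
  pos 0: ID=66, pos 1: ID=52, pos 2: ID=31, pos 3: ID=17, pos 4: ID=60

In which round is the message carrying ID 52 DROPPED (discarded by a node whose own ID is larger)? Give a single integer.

Answer: 3

Derivation:
Round 1: pos1(id52) recv 66: fwd; pos2(id31) recv 52: fwd; pos3(id17) recv 31: fwd; pos4(id60) recv 17: drop; pos0(id66) recv 60: drop
Round 2: pos2(id31) recv 66: fwd; pos3(id17) recv 52: fwd; pos4(id60) recv 31: drop
Round 3: pos3(id17) recv 66: fwd; pos4(id60) recv 52: drop
Round 4: pos4(id60) recv 66: fwd
Round 5: pos0(id66) recv 66: ELECTED
Message ID 52 originates at pos 1; dropped at pos 4 in round 3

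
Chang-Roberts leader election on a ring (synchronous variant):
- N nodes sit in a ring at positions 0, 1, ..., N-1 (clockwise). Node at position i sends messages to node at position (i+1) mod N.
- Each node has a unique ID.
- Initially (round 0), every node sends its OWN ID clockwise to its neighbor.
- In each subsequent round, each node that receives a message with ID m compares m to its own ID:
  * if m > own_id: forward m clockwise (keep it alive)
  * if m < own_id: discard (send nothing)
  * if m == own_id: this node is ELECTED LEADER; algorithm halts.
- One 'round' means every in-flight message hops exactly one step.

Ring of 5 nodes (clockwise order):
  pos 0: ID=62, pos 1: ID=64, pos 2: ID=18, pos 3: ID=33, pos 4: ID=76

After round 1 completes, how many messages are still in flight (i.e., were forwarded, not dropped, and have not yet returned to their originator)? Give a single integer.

Round 1: pos1(id64) recv 62: drop; pos2(id18) recv 64: fwd; pos3(id33) recv 18: drop; pos4(id76) recv 33: drop; pos0(id62) recv 76: fwd
After round 1: 2 messages still in flight

Answer: 2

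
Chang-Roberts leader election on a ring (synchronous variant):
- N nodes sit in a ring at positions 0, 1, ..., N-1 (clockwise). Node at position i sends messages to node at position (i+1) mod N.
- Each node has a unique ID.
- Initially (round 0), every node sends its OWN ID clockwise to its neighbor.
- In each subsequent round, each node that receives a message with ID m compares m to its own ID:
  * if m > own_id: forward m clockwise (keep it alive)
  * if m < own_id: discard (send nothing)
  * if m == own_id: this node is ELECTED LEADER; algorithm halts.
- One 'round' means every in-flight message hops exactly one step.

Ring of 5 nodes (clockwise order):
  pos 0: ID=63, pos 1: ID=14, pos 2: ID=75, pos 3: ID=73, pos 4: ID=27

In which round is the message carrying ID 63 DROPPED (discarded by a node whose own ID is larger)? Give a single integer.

Round 1: pos1(id14) recv 63: fwd; pos2(id75) recv 14: drop; pos3(id73) recv 75: fwd; pos4(id27) recv 73: fwd; pos0(id63) recv 27: drop
Round 2: pos2(id75) recv 63: drop; pos4(id27) recv 75: fwd; pos0(id63) recv 73: fwd
Round 3: pos0(id63) recv 75: fwd; pos1(id14) recv 73: fwd
Round 4: pos1(id14) recv 75: fwd; pos2(id75) recv 73: drop
Round 5: pos2(id75) recv 75: ELECTED
Message ID 63 originates at pos 0; dropped at pos 2 in round 2

Answer: 2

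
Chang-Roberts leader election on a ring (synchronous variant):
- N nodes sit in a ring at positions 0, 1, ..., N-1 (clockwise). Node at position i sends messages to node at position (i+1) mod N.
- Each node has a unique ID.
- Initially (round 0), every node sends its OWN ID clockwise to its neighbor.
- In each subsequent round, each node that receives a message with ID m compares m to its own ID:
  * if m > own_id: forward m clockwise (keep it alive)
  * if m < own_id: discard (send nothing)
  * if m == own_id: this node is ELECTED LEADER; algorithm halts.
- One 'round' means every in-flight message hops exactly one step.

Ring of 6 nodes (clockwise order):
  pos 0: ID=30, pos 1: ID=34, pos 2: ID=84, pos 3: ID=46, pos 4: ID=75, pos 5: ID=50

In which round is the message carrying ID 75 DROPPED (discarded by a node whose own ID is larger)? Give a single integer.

Answer: 4

Derivation:
Round 1: pos1(id34) recv 30: drop; pos2(id84) recv 34: drop; pos3(id46) recv 84: fwd; pos4(id75) recv 46: drop; pos5(id50) recv 75: fwd; pos0(id30) recv 50: fwd
Round 2: pos4(id75) recv 84: fwd; pos0(id30) recv 75: fwd; pos1(id34) recv 50: fwd
Round 3: pos5(id50) recv 84: fwd; pos1(id34) recv 75: fwd; pos2(id84) recv 50: drop
Round 4: pos0(id30) recv 84: fwd; pos2(id84) recv 75: drop
Round 5: pos1(id34) recv 84: fwd
Round 6: pos2(id84) recv 84: ELECTED
Message ID 75 originates at pos 4; dropped at pos 2 in round 4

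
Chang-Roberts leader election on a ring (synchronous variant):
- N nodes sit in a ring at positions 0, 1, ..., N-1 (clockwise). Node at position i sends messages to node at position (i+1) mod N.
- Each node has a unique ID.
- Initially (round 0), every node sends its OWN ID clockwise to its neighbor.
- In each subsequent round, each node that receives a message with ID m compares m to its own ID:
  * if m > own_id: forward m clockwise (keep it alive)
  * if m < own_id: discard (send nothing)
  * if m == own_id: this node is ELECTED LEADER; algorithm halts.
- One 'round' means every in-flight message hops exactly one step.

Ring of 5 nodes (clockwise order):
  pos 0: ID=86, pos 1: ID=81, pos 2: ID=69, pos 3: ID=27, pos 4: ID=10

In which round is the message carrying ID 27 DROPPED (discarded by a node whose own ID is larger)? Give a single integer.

Answer: 2

Derivation:
Round 1: pos1(id81) recv 86: fwd; pos2(id69) recv 81: fwd; pos3(id27) recv 69: fwd; pos4(id10) recv 27: fwd; pos0(id86) recv 10: drop
Round 2: pos2(id69) recv 86: fwd; pos3(id27) recv 81: fwd; pos4(id10) recv 69: fwd; pos0(id86) recv 27: drop
Round 3: pos3(id27) recv 86: fwd; pos4(id10) recv 81: fwd; pos0(id86) recv 69: drop
Round 4: pos4(id10) recv 86: fwd; pos0(id86) recv 81: drop
Round 5: pos0(id86) recv 86: ELECTED
Message ID 27 originates at pos 3; dropped at pos 0 in round 2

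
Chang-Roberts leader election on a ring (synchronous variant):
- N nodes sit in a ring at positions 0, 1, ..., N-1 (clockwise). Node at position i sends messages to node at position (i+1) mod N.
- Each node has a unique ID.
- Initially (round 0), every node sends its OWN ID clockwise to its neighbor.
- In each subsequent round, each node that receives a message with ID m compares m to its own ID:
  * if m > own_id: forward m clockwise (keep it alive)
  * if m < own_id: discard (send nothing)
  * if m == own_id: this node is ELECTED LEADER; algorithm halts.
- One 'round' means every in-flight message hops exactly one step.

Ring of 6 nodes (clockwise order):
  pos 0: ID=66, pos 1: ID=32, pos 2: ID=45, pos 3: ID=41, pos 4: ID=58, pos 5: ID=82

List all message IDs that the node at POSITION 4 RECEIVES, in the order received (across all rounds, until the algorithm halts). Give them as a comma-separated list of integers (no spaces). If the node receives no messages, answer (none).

Answer: 41,45,66,82

Derivation:
Round 1: pos1(id32) recv 66: fwd; pos2(id45) recv 32: drop; pos3(id41) recv 45: fwd; pos4(id58) recv 41: drop; pos5(id82) recv 58: drop; pos0(id66) recv 82: fwd
Round 2: pos2(id45) recv 66: fwd; pos4(id58) recv 45: drop; pos1(id32) recv 82: fwd
Round 3: pos3(id41) recv 66: fwd; pos2(id45) recv 82: fwd
Round 4: pos4(id58) recv 66: fwd; pos3(id41) recv 82: fwd
Round 5: pos5(id82) recv 66: drop; pos4(id58) recv 82: fwd
Round 6: pos5(id82) recv 82: ELECTED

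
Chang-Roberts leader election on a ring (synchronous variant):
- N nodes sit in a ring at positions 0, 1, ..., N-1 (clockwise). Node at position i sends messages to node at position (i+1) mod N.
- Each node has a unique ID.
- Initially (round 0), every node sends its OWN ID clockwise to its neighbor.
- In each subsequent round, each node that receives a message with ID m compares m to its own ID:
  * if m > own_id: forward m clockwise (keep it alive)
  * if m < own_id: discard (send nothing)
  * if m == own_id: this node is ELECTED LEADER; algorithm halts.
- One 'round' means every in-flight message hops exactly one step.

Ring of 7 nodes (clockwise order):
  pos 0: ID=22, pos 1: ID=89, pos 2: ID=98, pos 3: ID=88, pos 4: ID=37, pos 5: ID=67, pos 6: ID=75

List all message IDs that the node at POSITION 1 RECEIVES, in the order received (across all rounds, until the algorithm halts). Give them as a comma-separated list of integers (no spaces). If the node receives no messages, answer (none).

Answer: 22,75,88,98

Derivation:
Round 1: pos1(id89) recv 22: drop; pos2(id98) recv 89: drop; pos3(id88) recv 98: fwd; pos4(id37) recv 88: fwd; pos5(id67) recv 37: drop; pos6(id75) recv 67: drop; pos0(id22) recv 75: fwd
Round 2: pos4(id37) recv 98: fwd; pos5(id67) recv 88: fwd; pos1(id89) recv 75: drop
Round 3: pos5(id67) recv 98: fwd; pos6(id75) recv 88: fwd
Round 4: pos6(id75) recv 98: fwd; pos0(id22) recv 88: fwd
Round 5: pos0(id22) recv 98: fwd; pos1(id89) recv 88: drop
Round 6: pos1(id89) recv 98: fwd
Round 7: pos2(id98) recv 98: ELECTED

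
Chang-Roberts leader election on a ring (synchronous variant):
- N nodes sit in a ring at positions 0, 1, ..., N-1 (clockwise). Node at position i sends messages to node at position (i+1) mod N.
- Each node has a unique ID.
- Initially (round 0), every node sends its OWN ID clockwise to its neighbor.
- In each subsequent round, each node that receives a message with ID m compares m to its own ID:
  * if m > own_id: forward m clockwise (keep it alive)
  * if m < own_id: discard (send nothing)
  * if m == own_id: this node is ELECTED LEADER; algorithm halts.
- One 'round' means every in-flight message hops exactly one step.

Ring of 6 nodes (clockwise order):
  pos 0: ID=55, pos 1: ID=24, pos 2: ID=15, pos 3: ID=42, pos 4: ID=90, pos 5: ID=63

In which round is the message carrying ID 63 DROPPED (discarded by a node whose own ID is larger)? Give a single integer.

Round 1: pos1(id24) recv 55: fwd; pos2(id15) recv 24: fwd; pos3(id42) recv 15: drop; pos4(id90) recv 42: drop; pos5(id63) recv 90: fwd; pos0(id55) recv 63: fwd
Round 2: pos2(id15) recv 55: fwd; pos3(id42) recv 24: drop; pos0(id55) recv 90: fwd; pos1(id24) recv 63: fwd
Round 3: pos3(id42) recv 55: fwd; pos1(id24) recv 90: fwd; pos2(id15) recv 63: fwd
Round 4: pos4(id90) recv 55: drop; pos2(id15) recv 90: fwd; pos3(id42) recv 63: fwd
Round 5: pos3(id42) recv 90: fwd; pos4(id90) recv 63: drop
Round 6: pos4(id90) recv 90: ELECTED
Message ID 63 originates at pos 5; dropped at pos 4 in round 5

Answer: 5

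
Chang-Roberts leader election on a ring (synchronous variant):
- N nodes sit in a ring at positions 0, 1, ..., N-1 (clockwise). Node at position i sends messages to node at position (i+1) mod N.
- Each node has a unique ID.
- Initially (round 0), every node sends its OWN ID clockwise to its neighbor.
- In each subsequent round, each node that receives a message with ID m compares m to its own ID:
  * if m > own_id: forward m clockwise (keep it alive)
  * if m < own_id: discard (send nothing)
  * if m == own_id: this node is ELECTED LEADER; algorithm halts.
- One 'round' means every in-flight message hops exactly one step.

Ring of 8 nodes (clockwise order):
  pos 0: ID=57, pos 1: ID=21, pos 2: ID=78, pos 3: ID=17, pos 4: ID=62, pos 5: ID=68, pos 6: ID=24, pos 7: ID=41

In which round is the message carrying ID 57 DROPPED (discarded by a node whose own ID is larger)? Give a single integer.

Round 1: pos1(id21) recv 57: fwd; pos2(id78) recv 21: drop; pos3(id17) recv 78: fwd; pos4(id62) recv 17: drop; pos5(id68) recv 62: drop; pos6(id24) recv 68: fwd; pos7(id41) recv 24: drop; pos0(id57) recv 41: drop
Round 2: pos2(id78) recv 57: drop; pos4(id62) recv 78: fwd; pos7(id41) recv 68: fwd
Round 3: pos5(id68) recv 78: fwd; pos0(id57) recv 68: fwd
Round 4: pos6(id24) recv 78: fwd; pos1(id21) recv 68: fwd
Round 5: pos7(id41) recv 78: fwd; pos2(id78) recv 68: drop
Round 6: pos0(id57) recv 78: fwd
Round 7: pos1(id21) recv 78: fwd
Round 8: pos2(id78) recv 78: ELECTED
Message ID 57 originates at pos 0; dropped at pos 2 in round 2

Answer: 2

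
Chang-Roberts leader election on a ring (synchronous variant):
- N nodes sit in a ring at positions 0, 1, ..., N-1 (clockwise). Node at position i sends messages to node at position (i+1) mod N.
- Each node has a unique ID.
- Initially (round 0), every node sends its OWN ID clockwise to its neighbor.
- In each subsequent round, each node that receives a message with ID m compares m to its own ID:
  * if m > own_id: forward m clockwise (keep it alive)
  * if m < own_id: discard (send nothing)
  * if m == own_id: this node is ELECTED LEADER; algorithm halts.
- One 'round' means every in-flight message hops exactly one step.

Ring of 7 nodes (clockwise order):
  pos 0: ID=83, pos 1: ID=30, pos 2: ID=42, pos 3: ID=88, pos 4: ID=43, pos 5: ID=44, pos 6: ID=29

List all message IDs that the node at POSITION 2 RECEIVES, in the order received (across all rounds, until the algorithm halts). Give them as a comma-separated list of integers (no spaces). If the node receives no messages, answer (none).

Answer: 30,83,88

Derivation:
Round 1: pos1(id30) recv 83: fwd; pos2(id42) recv 30: drop; pos3(id88) recv 42: drop; pos4(id43) recv 88: fwd; pos5(id44) recv 43: drop; pos6(id29) recv 44: fwd; pos0(id83) recv 29: drop
Round 2: pos2(id42) recv 83: fwd; pos5(id44) recv 88: fwd; pos0(id83) recv 44: drop
Round 3: pos3(id88) recv 83: drop; pos6(id29) recv 88: fwd
Round 4: pos0(id83) recv 88: fwd
Round 5: pos1(id30) recv 88: fwd
Round 6: pos2(id42) recv 88: fwd
Round 7: pos3(id88) recv 88: ELECTED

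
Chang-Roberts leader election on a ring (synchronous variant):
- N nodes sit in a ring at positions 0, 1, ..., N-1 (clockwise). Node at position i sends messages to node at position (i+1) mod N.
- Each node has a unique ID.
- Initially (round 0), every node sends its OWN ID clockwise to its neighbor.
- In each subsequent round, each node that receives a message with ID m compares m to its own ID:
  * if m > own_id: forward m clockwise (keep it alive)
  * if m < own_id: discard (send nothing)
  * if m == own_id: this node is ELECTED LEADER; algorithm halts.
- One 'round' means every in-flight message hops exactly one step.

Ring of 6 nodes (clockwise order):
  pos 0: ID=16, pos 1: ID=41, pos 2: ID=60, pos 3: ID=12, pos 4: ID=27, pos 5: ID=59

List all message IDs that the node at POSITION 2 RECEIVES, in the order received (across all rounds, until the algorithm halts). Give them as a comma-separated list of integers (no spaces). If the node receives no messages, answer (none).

Round 1: pos1(id41) recv 16: drop; pos2(id60) recv 41: drop; pos3(id12) recv 60: fwd; pos4(id27) recv 12: drop; pos5(id59) recv 27: drop; pos0(id16) recv 59: fwd
Round 2: pos4(id27) recv 60: fwd; pos1(id41) recv 59: fwd
Round 3: pos5(id59) recv 60: fwd; pos2(id60) recv 59: drop
Round 4: pos0(id16) recv 60: fwd
Round 5: pos1(id41) recv 60: fwd
Round 6: pos2(id60) recv 60: ELECTED

Answer: 41,59,60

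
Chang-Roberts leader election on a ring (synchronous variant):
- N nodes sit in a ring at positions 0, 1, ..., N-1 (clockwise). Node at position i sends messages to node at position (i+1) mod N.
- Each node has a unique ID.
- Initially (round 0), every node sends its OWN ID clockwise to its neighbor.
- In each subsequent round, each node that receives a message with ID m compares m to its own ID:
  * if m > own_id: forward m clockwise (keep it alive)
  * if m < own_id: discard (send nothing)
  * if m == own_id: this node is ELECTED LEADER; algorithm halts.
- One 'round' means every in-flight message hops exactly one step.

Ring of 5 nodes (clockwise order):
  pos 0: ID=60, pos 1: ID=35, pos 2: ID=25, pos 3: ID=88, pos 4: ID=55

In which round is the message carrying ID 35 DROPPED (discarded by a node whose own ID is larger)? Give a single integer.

Round 1: pos1(id35) recv 60: fwd; pos2(id25) recv 35: fwd; pos3(id88) recv 25: drop; pos4(id55) recv 88: fwd; pos0(id60) recv 55: drop
Round 2: pos2(id25) recv 60: fwd; pos3(id88) recv 35: drop; pos0(id60) recv 88: fwd
Round 3: pos3(id88) recv 60: drop; pos1(id35) recv 88: fwd
Round 4: pos2(id25) recv 88: fwd
Round 5: pos3(id88) recv 88: ELECTED
Message ID 35 originates at pos 1; dropped at pos 3 in round 2

Answer: 2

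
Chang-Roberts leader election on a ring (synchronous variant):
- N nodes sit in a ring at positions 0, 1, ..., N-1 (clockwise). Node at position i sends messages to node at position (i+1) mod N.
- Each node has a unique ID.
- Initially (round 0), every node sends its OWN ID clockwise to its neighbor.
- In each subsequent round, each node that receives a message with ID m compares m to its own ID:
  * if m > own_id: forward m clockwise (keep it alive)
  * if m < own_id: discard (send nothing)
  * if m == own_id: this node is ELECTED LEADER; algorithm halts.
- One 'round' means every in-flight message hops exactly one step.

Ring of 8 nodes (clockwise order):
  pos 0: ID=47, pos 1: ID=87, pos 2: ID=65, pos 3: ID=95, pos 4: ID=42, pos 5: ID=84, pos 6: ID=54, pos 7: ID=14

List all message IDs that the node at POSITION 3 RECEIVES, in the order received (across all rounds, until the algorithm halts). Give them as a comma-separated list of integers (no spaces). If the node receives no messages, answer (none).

Answer: 65,87,95

Derivation:
Round 1: pos1(id87) recv 47: drop; pos2(id65) recv 87: fwd; pos3(id95) recv 65: drop; pos4(id42) recv 95: fwd; pos5(id84) recv 42: drop; pos6(id54) recv 84: fwd; pos7(id14) recv 54: fwd; pos0(id47) recv 14: drop
Round 2: pos3(id95) recv 87: drop; pos5(id84) recv 95: fwd; pos7(id14) recv 84: fwd; pos0(id47) recv 54: fwd
Round 3: pos6(id54) recv 95: fwd; pos0(id47) recv 84: fwd; pos1(id87) recv 54: drop
Round 4: pos7(id14) recv 95: fwd; pos1(id87) recv 84: drop
Round 5: pos0(id47) recv 95: fwd
Round 6: pos1(id87) recv 95: fwd
Round 7: pos2(id65) recv 95: fwd
Round 8: pos3(id95) recv 95: ELECTED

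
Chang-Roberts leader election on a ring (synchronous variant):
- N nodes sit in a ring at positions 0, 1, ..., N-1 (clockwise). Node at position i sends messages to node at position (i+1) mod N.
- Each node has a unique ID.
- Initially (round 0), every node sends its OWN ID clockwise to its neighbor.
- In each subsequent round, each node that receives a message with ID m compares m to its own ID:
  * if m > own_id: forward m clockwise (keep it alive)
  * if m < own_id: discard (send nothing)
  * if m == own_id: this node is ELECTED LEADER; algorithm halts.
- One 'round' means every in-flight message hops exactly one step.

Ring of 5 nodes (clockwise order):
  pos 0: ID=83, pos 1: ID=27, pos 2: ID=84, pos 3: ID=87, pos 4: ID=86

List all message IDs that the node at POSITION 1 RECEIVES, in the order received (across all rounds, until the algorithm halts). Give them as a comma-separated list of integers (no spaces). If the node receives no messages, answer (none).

Round 1: pos1(id27) recv 83: fwd; pos2(id84) recv 27: drop; pos3(id87) recv 84: drop; pos4(id86) recv 87: fwd; pos0(id83) recv 86: fwd
Round 2: pos2(id84) recv 83: drop; pos0(id83) recv 87: fwd; pos1(id27) recv 86: fwd
Round 3: pos1(id27) recv 87: fwd; pos2(id84) recv 86: fwd
Round 4: pos2(id84) recv 87: fwd; pos3(id87) recv 86: drop
Round 5: pos3(id87) recv 87: ELECTED

Answer: 83,86,87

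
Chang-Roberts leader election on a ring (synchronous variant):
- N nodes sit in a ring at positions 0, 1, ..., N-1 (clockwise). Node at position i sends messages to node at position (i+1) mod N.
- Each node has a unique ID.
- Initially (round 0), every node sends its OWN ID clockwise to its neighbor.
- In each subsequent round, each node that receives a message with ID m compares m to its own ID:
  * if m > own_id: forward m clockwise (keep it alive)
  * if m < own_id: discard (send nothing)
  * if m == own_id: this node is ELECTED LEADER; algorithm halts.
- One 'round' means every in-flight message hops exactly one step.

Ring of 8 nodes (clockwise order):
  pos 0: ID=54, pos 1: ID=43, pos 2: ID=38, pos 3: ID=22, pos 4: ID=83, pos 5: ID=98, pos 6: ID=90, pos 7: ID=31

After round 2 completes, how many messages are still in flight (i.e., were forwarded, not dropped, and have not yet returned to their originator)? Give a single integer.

Answer: 4

Derivation:
Round 1: pos1(id43) recv 54: fwd; pos2(id38) recv 43: fwd; pos3(id22) recv 38: fwd; pos4(id83) recv 22: drop; pos5(id98) recv 83: drop; pos6(id90) recv 98: fwd; pos7(id31) recv 90: fwd; pos0(id54) recv 31: drop
Round 2: pos2(id38) recv 54: fwd; pos3(id22) recv 43: fwd; pos4(id83) recv 38: drop; pos7(id31) recv 98: fwd; pos0(id54) recv 90: fwd
After round 2: 4 messages still in flight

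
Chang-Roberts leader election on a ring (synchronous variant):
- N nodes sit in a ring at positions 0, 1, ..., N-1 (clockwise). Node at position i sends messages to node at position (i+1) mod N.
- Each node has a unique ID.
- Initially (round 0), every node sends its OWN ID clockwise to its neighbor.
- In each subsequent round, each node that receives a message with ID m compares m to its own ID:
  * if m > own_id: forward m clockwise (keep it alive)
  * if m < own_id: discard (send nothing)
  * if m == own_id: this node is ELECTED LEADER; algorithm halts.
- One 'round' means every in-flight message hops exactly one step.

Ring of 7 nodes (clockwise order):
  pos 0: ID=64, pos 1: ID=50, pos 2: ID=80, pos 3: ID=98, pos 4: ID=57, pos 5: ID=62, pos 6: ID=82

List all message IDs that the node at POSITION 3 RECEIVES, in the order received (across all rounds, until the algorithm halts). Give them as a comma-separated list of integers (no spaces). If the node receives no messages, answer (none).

Round 1: pos1(id50) recv 64: fwd; pos2(id80) recv 50: drop; pos3(id98) recv 80: drop; pos4(id57) recv 98: fwd; pos5(id62) recv 57: drop; pos6(id82) recv 62: drop; pos0(id64) recv 82: fwd
Round 2: pos2(id80) recv 64: drop; pos5(id62) recv 98: fwd; pos1(id50) recv 82: fwd
Round 3: pos6(id82) recv 98: fwd; pos2(id80) recv 82: fwd
Round 4: pos0(id64) recv 98: fwd; pos3(id98) recv 82: drop
Round 5: pos1(id50) recv 98: fwd
Round 6: pos2(id80) recv 98: fwd
Round 7: pos3(id98) recv 98: ELECTED

Answer: 80,82,98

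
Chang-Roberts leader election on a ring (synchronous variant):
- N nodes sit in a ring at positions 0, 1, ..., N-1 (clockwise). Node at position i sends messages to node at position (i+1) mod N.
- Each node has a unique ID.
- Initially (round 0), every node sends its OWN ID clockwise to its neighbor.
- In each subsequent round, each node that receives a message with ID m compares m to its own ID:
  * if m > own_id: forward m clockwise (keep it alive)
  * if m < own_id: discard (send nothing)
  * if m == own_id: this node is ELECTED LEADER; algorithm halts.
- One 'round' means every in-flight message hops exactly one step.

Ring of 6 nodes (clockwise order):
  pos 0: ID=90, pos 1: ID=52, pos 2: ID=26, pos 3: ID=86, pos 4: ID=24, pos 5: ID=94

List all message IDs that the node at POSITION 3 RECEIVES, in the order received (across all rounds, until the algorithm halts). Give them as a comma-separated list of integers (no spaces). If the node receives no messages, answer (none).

Answer: 26,52,90,94

Derivation:
Round 1: pos1(id52) recv 90: fwd; pos2(id26) recv 52: fwd; pos3(id86) recv 26: drop; pos4(id24) recv 86: fwd; pos5(id94) recv 24: drop; pos0(id90) recv 94: fwd
Round 2: pos2(id26) recv 90: fwd; pos3(id86) recv 52: drop; pos5(id94) recv 86: drop; pos1(id52) recv 94: fwd
Round 3: pos3(id86) recv 90: fwd; pos2(id26) recv 94: fwd
Round 4: pos4(id24) recv 90: fwd; pos3(id86) recv 94: fwd
Round 5: pos5(id94) recv 90: drop; pos4(id24) recv 94: fwd
Round 6: pos5(id94) recv 94: ELECTED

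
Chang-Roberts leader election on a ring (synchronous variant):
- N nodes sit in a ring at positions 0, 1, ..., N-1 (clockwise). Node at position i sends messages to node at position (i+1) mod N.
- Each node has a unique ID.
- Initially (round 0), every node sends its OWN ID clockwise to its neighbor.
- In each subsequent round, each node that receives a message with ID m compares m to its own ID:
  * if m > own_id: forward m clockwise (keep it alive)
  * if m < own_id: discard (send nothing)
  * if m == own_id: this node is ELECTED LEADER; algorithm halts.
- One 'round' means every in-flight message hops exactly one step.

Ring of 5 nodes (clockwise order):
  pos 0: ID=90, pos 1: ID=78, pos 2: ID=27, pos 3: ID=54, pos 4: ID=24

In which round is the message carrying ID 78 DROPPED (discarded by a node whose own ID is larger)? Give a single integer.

Round 1: pos1(id78) recv 90: fwd; pos2(id27) recv 78: fwd; pos3(id54) recv 27: drop; pos4(id24) recv 54: fwd; pos0(id90) recv 24: drop
Round 2: pos2(id27) recv 90: fwd; pos3(id54) recv 78: fwd; pos0(id90) recv 54: drop
Round 3: pos3(id54) recv 90: fwd; pos4(id24) recv 78: fwd
Round 4: pos4(id24) recv 90: fwd; pos0(id90) recv 78: drop
Round 5: pos0(id90) recv 90: ELECTED
Message ID 78 originates at pos 1; dropped at pos 0 in round 4

Answer: 4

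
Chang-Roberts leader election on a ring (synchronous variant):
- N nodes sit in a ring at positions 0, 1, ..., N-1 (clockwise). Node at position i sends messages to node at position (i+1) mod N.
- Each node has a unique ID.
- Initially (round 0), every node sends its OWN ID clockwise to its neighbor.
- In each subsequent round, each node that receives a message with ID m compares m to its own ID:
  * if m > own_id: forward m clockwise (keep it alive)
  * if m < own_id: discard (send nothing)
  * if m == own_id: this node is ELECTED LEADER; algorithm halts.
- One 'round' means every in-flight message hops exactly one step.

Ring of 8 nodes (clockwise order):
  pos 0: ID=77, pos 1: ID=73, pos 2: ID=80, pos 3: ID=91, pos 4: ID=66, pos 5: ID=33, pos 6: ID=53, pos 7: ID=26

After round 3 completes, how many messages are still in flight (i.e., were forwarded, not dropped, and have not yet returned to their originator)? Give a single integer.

Round 1: pos1(id73) recv 77: fwd; pos2(id80) recv 73: drop; pos3(id91) recv 80: drop; pos4(id66) recv 91: fwd; pos5(id33) recv 66: fwd; pos6(id53) recv 33: drop; pos7(id26) recv 53: fwd; pos0(id77) recv 26: drop
Round 2: pos2(id80) recv 77: drop; pos5(id33) recv 91: fwd; pos6(id53) recv 66: fwd; pos0(id77) recv 53: drop
Round 3: pos6(id53) recv 91: fwd; pos7(id26) recv 66: fwd
After round 3: 2 messages still in flight

Answer: 2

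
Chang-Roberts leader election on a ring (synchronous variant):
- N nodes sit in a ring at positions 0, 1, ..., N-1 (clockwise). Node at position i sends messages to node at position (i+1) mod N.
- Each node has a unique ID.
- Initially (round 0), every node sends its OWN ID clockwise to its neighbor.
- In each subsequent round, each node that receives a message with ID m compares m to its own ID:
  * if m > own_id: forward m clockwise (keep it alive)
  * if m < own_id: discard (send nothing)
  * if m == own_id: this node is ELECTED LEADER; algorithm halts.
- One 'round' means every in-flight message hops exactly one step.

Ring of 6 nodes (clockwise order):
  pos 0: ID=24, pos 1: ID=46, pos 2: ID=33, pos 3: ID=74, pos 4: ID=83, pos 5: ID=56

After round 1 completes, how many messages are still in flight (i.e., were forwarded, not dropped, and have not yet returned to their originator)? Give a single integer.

Round 1: pos1(id46) recv 24: drop; pos2(id33) recv 46: fwd; pos3(id74) recv 33: drop; pos4(id83) recv 74: drop; pos5(id56) recv 83: fwd; pos0(id24) recv 56: fwd
After round 1: 3 messages still in flight

Answer: 3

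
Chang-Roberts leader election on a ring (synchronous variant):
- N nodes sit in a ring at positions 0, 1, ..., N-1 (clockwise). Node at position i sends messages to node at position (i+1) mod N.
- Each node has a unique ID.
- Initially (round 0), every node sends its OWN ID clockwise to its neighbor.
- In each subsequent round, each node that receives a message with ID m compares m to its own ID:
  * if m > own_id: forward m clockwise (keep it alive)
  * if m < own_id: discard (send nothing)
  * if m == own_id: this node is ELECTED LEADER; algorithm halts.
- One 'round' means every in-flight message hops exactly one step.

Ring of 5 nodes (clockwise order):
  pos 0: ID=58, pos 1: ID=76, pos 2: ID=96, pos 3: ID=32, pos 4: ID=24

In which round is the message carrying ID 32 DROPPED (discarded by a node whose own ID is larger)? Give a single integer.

Round 1: pos1(id76) recv 58: drop; pos2(id96) recv 76: drop; pos3(id32) recv 96: fwd; pos4(id24) recv 32: fwd; pos0(id58) recv 24: drop
Round 2: pos4(id24) recv 96: fwd; pos0(id58) recv 32: drop
Round 3: pos0(id58) recv 96: fwd
Round 4: pos1(id76) recv 96: fwd
Round 5: pos2(id96) recv 96: ELECTED
Message ID 32 originates at pos 3; dropped at pos 0 in round 2

Answer: 2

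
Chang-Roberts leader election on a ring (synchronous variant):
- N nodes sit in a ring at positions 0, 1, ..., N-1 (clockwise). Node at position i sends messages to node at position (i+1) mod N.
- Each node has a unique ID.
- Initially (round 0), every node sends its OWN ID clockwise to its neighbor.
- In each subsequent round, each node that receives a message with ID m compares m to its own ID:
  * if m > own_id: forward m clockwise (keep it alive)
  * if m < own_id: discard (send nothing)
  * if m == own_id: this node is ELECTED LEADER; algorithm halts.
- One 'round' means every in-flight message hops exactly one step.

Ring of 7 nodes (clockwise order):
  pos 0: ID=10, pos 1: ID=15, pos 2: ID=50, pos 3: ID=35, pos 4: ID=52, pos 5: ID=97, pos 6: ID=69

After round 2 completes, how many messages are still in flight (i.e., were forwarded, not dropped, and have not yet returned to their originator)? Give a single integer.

Answer: 2

Derivation:
Round 1: pos1(id15) recv 10: drop; pos2(id50) recv 15: drop; pos3(id35) recv 50: fwd; pos4(id52) recv 35: drop; pos5(id97) recv 52: drop; pos6(id69) recv 97: fwd; pos0(id10) recv 69: fwd
Round 2: pos4(id52) recv 50: drop; pos0(id10) recv 97: fwd; pos1(id15) recv 69: fwd
After round 2: 2 messages still in flight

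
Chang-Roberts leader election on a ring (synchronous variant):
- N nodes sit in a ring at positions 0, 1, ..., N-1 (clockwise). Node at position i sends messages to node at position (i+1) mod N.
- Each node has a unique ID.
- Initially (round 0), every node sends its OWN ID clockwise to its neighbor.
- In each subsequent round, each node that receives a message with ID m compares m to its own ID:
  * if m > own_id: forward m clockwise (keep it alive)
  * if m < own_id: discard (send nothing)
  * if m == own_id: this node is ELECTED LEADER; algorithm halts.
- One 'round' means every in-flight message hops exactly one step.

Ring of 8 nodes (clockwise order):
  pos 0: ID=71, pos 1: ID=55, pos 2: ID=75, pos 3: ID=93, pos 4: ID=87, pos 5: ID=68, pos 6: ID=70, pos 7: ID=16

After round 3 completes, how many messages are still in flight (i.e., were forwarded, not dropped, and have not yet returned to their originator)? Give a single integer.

Answer: 2

Derivation:
Round 1: pos1(id55) recv 71: fwd; pos2(id75) recv 55: drop; pos3(id93) recv 75: drop; pos4(id87) recv 93: fwd; pos5(id68) recv 87: fwd; pos6(id70) recv 68: drop; pos7(id16) recv 70: fwd; pos0(id71) recv 16: drop
Round 2: pos2(id75) recv 71: drop; pos5(id68) recv 93: fwd; pos6(id70) recv 87: fwd; pos0(id71) recv 70: drop
Round 3: pos6(id70) recv 93: fwd; pos7(id16) recv 87: fwd
After round 3: 2 messages still in flight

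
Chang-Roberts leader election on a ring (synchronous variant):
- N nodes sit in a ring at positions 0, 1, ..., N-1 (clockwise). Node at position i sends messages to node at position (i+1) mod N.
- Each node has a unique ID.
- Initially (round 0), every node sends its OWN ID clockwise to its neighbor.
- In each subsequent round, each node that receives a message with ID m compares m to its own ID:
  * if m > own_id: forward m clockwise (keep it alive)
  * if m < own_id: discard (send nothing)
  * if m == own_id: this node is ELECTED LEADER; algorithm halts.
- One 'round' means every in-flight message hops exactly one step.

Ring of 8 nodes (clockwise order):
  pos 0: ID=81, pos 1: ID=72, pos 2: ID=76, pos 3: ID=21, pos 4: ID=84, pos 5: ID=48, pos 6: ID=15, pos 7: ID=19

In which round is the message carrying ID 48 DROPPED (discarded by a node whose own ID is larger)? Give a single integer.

Round 1: pos1(id72) recv 81: fwd; pos2(id76) recv 72: drop; pos3(id21) recv 76: fwd; pos4(id84) recv 21: drop; pos5(id48) recv 84: fwd; pos6(id15) recv 48: fwd; pos7(id19) recv 15: drop; pos0(id81) recv 19: drop
Round 2: pos2(id76) recv 81: fwd; pos4(id84) recv 76: drop; pos6(id15) recv 84: fwd; pos7(id19) recv 48: fwd
Round 3: pos3(id21) recv 81: fwd; pos7(id19) recv 84: fwd; pos0(id81) recv 48: drop
Round 4: pos4(id84) recv 81: drop; pos0(id81) recv 84: fwd
Round 5: pos1(id72) recv 84: fwd
Round 6: pos2(id76) recv 84: fwd
Round 7: pos3(id21) recv 84: fwd
Round 8: pos4(id84) recv 84: ELECTED
Message ID 48 originates at pos 5; dropped at pos 0 in round 3

Answer: 3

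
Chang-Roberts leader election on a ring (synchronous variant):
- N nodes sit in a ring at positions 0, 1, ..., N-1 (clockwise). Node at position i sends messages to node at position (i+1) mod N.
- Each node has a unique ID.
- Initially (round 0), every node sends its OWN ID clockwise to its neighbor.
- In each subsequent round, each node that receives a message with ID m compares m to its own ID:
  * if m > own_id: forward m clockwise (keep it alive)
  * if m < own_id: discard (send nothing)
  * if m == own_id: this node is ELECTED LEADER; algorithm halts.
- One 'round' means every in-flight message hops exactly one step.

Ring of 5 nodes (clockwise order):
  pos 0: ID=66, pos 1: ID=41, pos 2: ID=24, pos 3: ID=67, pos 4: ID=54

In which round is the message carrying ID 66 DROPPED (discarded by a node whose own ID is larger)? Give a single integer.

Answer: 3

Derivation:
Round 1: pos1(id41) recv 66: fwd; pos2(id24) recv 41: fwd; pos3(id67) recv 24: drop; pos4(id54) recv 67: fwd; pos0(id66) recv 54: drop
Round 2: pos2(id24) recv 66: fwd; pos3(id67) recv 41: drop; pos0(id66) recv 67: fwd
Round 3: pos3(id67) recv 66: drop; pos1(id41) recv 67: fwd
Round 4: pos2(id24) recv 67: fwd
Round 5: pos3(id67) recv 67: ELECTED
Message ID 66 originates at pos 0; dropped at pos 3 in round 3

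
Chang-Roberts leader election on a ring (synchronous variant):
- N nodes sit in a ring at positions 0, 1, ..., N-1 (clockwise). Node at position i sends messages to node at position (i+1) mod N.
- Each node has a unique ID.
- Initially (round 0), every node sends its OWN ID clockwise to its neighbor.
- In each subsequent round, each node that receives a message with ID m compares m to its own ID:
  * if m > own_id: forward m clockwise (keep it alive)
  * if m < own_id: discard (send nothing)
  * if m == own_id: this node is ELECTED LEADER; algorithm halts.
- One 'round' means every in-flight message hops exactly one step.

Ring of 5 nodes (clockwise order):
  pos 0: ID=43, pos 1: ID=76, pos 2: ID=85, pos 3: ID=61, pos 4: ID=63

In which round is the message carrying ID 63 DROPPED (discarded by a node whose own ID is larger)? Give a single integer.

Round 1: pos1(id76) recv 43: drop; pos2(id85) recv 76: drop; pos3(id61) recv 85: fwd; pos4(id63) recv 61: drop; pos0(id43) recv 63: fwd
Round 2: pos4(id63) recv 85: fwd; pos1(id76) recv 63: drop
Round 3: pos0(id43) recv 85: fwd
Round 4: pos1(id76) recv 85: fwd
Round 5: pos2(id85) recv 85: ELECTED
Message ID 63 originates at pos 4; dropped at pos 1 in round 2

Answer: 2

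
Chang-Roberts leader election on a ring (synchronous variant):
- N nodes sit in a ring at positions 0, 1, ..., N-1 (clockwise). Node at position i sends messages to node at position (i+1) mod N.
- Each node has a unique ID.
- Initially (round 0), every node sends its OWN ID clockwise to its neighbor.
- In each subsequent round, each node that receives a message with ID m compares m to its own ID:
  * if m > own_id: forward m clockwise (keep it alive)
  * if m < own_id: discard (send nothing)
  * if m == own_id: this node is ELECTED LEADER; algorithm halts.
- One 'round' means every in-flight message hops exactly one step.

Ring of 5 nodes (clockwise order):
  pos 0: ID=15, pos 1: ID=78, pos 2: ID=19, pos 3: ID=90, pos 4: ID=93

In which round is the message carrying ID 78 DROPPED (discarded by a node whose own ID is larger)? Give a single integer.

Round 1: pos1(id78) recv 15: drop; pos2(id19) recv 78: fwd; pos3(id90) recv 19: drop; pos4(id93) recv 90: drop; pos0(id15) recv 93: fwd
Round 2: pos3(id90) recv 78: drop; pos1(id78) recv 93: fwd
Round 3: pos2(id19) recv 93: fwd
Round 4: pos3(id90) recv 93: fwd
Round 5: pos4(id93) recv 93: ELECTED
Message ID 78 originates at pos 1; dropped at pos 3 in round 2

Answer: 2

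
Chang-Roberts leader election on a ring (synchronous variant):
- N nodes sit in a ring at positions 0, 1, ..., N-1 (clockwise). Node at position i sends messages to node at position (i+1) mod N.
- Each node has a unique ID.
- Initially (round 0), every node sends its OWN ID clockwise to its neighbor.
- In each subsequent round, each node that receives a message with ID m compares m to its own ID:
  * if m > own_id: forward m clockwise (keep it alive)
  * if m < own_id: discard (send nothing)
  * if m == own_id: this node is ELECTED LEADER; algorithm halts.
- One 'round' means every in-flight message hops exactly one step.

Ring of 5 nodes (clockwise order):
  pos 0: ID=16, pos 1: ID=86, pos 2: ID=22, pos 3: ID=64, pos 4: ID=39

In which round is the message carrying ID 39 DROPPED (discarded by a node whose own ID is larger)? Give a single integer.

Answer: 2

Derivation:
Round 1: pos1(id86) recv 16: drop; pos2(id22) recv 86: fwd; pos3(id64) recv 22: drop; pos4(id39) recv 64: fwd; pos0(id16) recv 39: fwd
Round 2: pos3(id64) recv 86: fwd; pos0(id16) recv 64: fwd; pos1(id86) recv 39: drop
Round 3: pos4(id39) recv 86: fwd; pos1(id86) recv 64: drop
Round 4: pos0(id16) recv 86: fwd
Round 5: pos1(id86) recv 86: ELECTED
Message ID 39 originates at pos 4; dropped at pos 1 in round 2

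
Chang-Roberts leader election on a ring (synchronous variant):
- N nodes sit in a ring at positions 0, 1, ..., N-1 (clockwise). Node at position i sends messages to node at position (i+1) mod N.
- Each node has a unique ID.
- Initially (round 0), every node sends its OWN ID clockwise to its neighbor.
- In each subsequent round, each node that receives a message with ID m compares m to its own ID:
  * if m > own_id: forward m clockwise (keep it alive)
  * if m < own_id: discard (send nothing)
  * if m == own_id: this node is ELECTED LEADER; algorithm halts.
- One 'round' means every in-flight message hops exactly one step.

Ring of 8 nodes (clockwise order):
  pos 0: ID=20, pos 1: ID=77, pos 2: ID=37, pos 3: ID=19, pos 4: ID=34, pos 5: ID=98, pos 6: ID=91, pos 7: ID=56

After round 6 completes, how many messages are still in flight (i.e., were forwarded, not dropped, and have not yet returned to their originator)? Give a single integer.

Round 1: pos1(id77) recv 20: drop; pos2(id37) recv 77: fwd; pos3(id19) recv 37: fwd; pos4(id34) recv 19: drop; pos5(id98) recv 34: drop; pos6(id91) recv 98: fwd; pos7(id56) recv 91: fwd; pos0(id20) recv 56: fwd
Round 2: pos3(id19) recv 77: fwd; pos4(id34) recv 37: fwd; pos7(id56) recv 98: fwd; pos0(id20) recv 91: fwd; pos1(id77) recv 56: drop
Round 3: pos4(id34) recv 77: fwd; pos5(id98) recv 37: drop; pos0(id20) recv 98: fwd; pos1(id77) recv 91: fwd
Round 4: pos5(id98) recv 77: drop; pos1(id77) recv 98: fwd; pos2(id37) recv 91: fwd
Round 5: pos2(id37) recv 98: fwd; pos3(id19) recv 91: fwd
Round 6: pos3(id19) recv 98: fwd; pos4(id34) recv 91: fwd
After round 6: 2 messages still in flight

Answer: 2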